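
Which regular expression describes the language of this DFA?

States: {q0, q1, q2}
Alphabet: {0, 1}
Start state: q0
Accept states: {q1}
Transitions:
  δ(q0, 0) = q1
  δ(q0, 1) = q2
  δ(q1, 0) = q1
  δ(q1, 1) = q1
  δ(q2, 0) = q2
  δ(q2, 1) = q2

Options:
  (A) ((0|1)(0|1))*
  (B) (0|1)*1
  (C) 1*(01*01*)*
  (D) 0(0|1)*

Testing sample strings against the DFA:
  '1110' -> rejected
  '1000' -> rejected
  '00' -> accepted
  '00' -> accepted
Checking each option for a counterexample:
  (A) ((0|1)(0|1))*: ε is rejected by the DFA but matches the regex → eliminated
  (B) (0|1)*1: '0' is accepted by the DFA but does not match the regex → eliminated
  (C) 1*(01*01*)*: ε is rejected by the DFA but matches the regex → eliminated
  (D) 0(0|1)*: agrees with the DFA on all strings of length ≤ 4
Only (D) 0(0|1)* is consistent with the DFA.

Final answer: (D) 0(0|1)*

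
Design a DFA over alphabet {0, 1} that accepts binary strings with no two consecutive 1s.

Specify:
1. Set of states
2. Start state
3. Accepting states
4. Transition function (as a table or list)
One valid DFA (any DFA recognizing the same language is acceptable):
States: {q0, q1, dead}
Start: q0
Accepting: {q0, q1}
Transitions (accepting states marked with *):
State | 0 | 1 | Accepting
-------------------------
q0    | q0 | q1 | *
q1    | q0 | dead | *
dead  | dead | dead |  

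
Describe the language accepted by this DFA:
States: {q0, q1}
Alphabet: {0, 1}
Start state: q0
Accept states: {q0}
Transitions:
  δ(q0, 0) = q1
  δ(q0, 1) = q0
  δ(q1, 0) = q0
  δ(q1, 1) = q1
Analyzing the DFA structure:
Start state: q0
Accept states: {q0}
Interpreting what each state remembers (checking against the transitions):
  q0: an even number of 0s has been read so far
  q1: an odd number of 0s has been read so far
  δ(q0, 0): in q0 (an even number of 0s has been read so far), after reading 0 we have: an odd number of 0s has been read so far → q1
  δ(q0, 1): in q0 (an even number of 0s has been read so far), after reading 1 we have: an even number of 0s has been read so far → q0
  δ(q1, 0): in q1 (an odd number of 0s has been read so far), after reading 0 we have: an even number of 0s has been read so far → q0
  δ(q1, 1): in q1 (an odd number of 0s has been read so far), after reading 1 we have: an odd number of 0s has been read so far → q1
A string is accepted iff it ends in {q0}, i.e. an even number of 0s has been read so far.
Language: All binary strings with an even number of 0s

Final answer: All binary strings with an even number of 0s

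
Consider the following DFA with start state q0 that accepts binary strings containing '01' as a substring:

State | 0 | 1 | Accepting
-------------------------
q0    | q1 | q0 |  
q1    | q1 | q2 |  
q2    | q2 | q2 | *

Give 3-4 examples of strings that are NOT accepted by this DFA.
Any strings that end in a non-accepting state work; for example:
"0": q0 → q1; q1 is not accepting → rejected
"1": q0 → q0; q0 is not accepting → rejected
"10": q0 → q0 → q1; q1 is not accepting → rejected
"1000": q0 → q0 → q1 → q1 → q1; q1 is not accepting → rejected

Final answer: "0", "1", "10", "1000"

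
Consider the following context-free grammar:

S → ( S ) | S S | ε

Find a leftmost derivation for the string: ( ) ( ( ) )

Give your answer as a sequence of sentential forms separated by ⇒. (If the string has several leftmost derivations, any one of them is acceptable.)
Start with S.
Step 1: the leftmost non-terminal is S; apply S → S S:  S S
Step 2: the leftmost non-terminal is S; apply S → ( S ):  ( S ) S
Step 3: the leftmost non-terminal is S; apply S → ε:  ( ) S
Step 4: the leftmost non-terminal is S; apply S → ( S ):  ( ) ( S )
Step 5: the leftmost non-terminal is S; apply S → ( S ):  ( ) ( ( S ) )
Step 6: the leftmost non-terminal is S; apply S → ε:  ( ) ( ( ) )

Final answer: S ⇒ S S ⇒ ( S ) S ⇒ ( ) S ⇒ ( ) ( S ) ⇒ ( ) ( ( S ) ) ⇒ ( ) ( ( ) )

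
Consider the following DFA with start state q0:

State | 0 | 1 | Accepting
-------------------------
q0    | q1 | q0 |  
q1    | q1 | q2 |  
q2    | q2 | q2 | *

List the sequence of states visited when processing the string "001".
q0 → q1 → q1 → q2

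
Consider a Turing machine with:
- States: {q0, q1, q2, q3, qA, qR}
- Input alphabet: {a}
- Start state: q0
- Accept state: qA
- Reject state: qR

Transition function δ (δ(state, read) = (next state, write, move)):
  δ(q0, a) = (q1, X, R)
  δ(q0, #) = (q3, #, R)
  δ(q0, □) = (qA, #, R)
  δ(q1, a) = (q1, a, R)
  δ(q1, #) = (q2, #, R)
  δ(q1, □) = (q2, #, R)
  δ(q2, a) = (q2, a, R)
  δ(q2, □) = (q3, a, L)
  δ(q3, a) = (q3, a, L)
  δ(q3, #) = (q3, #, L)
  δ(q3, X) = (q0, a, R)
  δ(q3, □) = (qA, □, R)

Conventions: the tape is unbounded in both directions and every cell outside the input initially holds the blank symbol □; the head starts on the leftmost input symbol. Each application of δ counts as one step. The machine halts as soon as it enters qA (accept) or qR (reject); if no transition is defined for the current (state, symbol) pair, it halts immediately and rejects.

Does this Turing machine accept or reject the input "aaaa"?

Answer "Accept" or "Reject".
Trace (configuration after each step, as tape_left[state]tape_right with head position):
Step 0: [q0]aaaa (head at position 0)
Step 1: X[q1]aaa (head 1)
Step 2: Xa[q1]aa (head 2)
Step 3: Xaa[q1]a (head 3)
Step 4: Xaaa[q1]□ (head 4)
Step 5: Xaaa#[q2]□ (head 5)
Step 6: Xaaa[q3]#a (head 4)
Step 7: Xaa[q3]a#a (head 3)
Step 8: Xa[q3]aa#a (head 2)
Step 9: X[q3]aaa#a (head 1)
Step 10: [q3]Xaaa#a (head 0)
Step 11: a[q0]aaa#a (head 1)
Step 12: aX[q1]aa#a (head 2)
Step 13: aXa[q1]a#a (head 3)
Step 14: aXaa[q1]#a (head 4)
Step 15: aXaa#[q2]a (head 5)
Step 16: aXaa#a[q2]□ (head 6)
Step 17: aXaa#[q3]aa (head 5)
Step 18: aXaa[q3]#aa (head 4)
Step 19: aXa[q3]a#aa (head 3)
Step 20: aX[q3]aa#aa (head 2)
Step 21: a[q3]Xaa#aa (head 1)
Step 22: aa[q0]aa#aa (head 2)
Step 23: aaX[q1]a#aa (head 3)
Step 24: aaXa[q1]#aa (head 4)
Step 25: aaXa#[q2]aa (head 5)
Step 26: aaXa#a[q2]a (head 6)
Step 27: aaXa#aa[q2]□ (head 7)
Step 28: aaXa#a[q3]aa (head 6)
Step 29: aaXa#[q3]aaa (head 5)
Step 30: aaXa[q3]#aaa (head 4)
Step 31: aaX[q3]a#aaa (head 3)
Step 32: aa[q3]Xa#aaa (head 2)
Step 33: aaa[q0]a#aaa (head 3)
Step 34: aaaX[q1]#aaa (head 4)
Step 35: aaaX#[q2]aaa (head 5)
Step 36: aaaX#a[q2]aa (head 6)
Step 37: aaaX#aa[q2]a (head 7)
Step 38: aaaX#aaa[q2]□ (head 8)
Step 39: aaaX#aa[q3]aa (head 7)
Step 40: aaaX#a[q3]aaa (head 6)
Step 41: aaaX#[q3]aaaa (head 5)
Step 42: aaaX[q3]#aaaa (head 4)
Step 43: aaa[q3]X#aaaa (head 3)
Step 44: aaaa[q0]#aaaa (head 4)
Step 45: aaaa#[q3]aaaa (head 5)
Step 46: aaaa[q3]#aaaa (head 4)
Step 47: aaa[q3]a#aaaa (head 3)
Step 48: aa[q3]aa#aaaa (head 2)
Step 49: a[q3]aaa#aaaa (head 1)
Step 50: [q3]aaaa#aaaa (head 0)
Step 51: [q3]□aaaa#aaaa (head -1)
Step 52: □[qA]aaaa#aaaa (head 0)
The machine is in qA, so it halts and accepts.

Final answer: Accept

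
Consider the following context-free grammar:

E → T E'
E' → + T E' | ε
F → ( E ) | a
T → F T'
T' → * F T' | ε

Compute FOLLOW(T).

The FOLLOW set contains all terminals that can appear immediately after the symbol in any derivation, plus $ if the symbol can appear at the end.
Useful FIRST sets: FIRST(E') = {+, ε}, FIRST(T') = {*, ε} (both E' and T' are nullable).
FOLLOW(E): E is the start symbol → $; E appears in F → ( E ) followed by ')' → FOLLOW(E) = {), $}.
FOLLOW(E'): E' appears at the right end of E → T E' and of E' → + T E', so FOLLOW(E') ⊇ FOLLOW(E) (the second occurrence adds nothing new). FOLLOW(E') = {), $}.
FOLLOW(T): in E → T E' and E' → + T E', T is followed by E': add FIRST(E') minus ε = {+}; since E' is nullable, also add FOLLOW(E) and FOLLOW(E') = {), $}. FOLLOW(T) = {+, ), $}.

Final answer: {$, ), +}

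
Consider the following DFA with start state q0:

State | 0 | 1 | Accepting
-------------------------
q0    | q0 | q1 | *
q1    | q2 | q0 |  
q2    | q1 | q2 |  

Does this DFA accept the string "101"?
Start in q0.
Read '1': q0 → q1
Read '0': q1 → q2
Read '1': q2 → q2
Final state q2 is not accepting, so the string is rejected.

Final answer: No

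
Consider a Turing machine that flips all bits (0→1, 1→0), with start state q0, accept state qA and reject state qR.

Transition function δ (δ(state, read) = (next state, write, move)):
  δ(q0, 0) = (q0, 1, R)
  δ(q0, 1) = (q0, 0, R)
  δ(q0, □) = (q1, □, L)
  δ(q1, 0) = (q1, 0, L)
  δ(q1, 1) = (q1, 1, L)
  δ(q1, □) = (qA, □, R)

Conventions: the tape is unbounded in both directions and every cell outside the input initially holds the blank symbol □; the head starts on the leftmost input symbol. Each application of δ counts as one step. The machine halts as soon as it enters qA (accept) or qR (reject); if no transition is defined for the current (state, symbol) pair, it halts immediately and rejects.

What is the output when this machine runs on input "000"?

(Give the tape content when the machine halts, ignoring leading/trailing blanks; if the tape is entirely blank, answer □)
Step 0: [q0]000 (head at position 0)
Step 1: δ(q0, 0) = (q0, 1, R)  ⊢  1[q0]00 (head at position 1)
Step 2: δ(q0, 0) = (q0, 1, R)  ⊢  11[q0]0 (head at position 2)
Step 3: δ(q0, 0) = (q0, 1, R)  ⊢  111[q0]□ (head at position 3)
Step 4: δ(q0, □) = (q1, □, L)  ⊢  11[q1]1□ (head at position 2)
Step 5: δ(q1, 1) = (q1, 1, L)  ⊢  1[q1]11□ (head at position 1)
Step 6: δ(q1, 1) = (q1, 1, L)  ⊢  [q1]111□ (head at position 0)
Step 7: δ(q1, 1) = (q1, 1, L)  ⊢  [q1]□111□ (head at position -1)
Step 8: δ(q1, □) = (qA, □, R)  ⊢  □[qA]111□ (head at position 0)
The machine is in qA, so it halts and accepts.
Tape content when halted (ignoring surrounding blanks): 111

Final answer: Output: 111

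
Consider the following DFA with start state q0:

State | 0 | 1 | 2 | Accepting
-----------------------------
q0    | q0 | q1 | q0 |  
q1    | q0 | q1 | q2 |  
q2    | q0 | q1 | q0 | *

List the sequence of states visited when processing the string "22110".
q0 → q0 → q0 → q1 → q1 → q0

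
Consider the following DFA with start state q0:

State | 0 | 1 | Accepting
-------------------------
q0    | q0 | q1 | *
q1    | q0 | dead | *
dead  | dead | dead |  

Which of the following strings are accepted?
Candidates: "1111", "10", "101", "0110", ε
"1111": q0 → q1 → dead → dead → dead; dead is not accepting → rejected
"10": q0 → q1 → q0; q0 is accepting → accepted
"101": q0 → q1 → q0 → q1; q1 is accepting → accepted
"0110": q0 → q0 → q1 → dead → dead; dead is not accepting → rejected
ε: q0; q0 is accepting → accepted

Final answer: "10", "101", ε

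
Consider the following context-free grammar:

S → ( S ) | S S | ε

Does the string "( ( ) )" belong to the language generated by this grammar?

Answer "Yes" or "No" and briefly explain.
A derivation exists: S ⇒ ( S ) ⇒ ( ( S ) ) ⇒ ( ( ) ) (using S → ( S ) twice, then S → ε).

Final answer: Yes - a valid derivation exists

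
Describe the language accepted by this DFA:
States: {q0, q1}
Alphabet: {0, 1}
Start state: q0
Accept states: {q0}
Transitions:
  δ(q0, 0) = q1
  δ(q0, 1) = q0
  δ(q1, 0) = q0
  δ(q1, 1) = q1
Analyzing the DFA structure:
Start state: q0
Accept states: {q0}
Interpreting what each state remembers (checking against the transitions):
  q0: an even number of 0s has been read so far
  q1: an odd number of 0s has been read so far
  δ(q0, 0): in q0 (an even number of 0s has been read so far), after reading 0 we have: an odd number of 0s has been read so far → q1
  δ(q0, 1): in q0 (an even number of 0s has been read so far), after reading 1 we have: an even number of 0s has been read so far → q0
  δ(q1, 0): in q1 (an odd number of 0s has been read so far), after reading 0 we have: an even number of 0s has been read so far → q0
  δ(q1, 1): in q1 (an odd number of 0s has been read so far), after reading 1 we have: an odd number of 0s has been read so far → q1
A string is accepted iff it ends in {q0}, i.e. an even number of 0s has been read so far.
Language: All binary strings with an even number of 0s

Final answer: All binary strings with an even number of 0s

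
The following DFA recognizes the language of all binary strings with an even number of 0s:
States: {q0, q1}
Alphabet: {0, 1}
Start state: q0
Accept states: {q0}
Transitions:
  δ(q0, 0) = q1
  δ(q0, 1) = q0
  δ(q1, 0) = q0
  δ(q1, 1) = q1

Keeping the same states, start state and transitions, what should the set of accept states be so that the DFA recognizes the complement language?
The DFA is complete (every state has a transition on every symbol), so the complement
is recognized by the same DFA with accepting and non-accepting states swapped.
Original accept states: {q0}
Complement accept states = All states - Original accept states
= {q0, q1} - {q0}
= {q1}
Complement language: strings with an ODD number of 0s

Final answer: {q1}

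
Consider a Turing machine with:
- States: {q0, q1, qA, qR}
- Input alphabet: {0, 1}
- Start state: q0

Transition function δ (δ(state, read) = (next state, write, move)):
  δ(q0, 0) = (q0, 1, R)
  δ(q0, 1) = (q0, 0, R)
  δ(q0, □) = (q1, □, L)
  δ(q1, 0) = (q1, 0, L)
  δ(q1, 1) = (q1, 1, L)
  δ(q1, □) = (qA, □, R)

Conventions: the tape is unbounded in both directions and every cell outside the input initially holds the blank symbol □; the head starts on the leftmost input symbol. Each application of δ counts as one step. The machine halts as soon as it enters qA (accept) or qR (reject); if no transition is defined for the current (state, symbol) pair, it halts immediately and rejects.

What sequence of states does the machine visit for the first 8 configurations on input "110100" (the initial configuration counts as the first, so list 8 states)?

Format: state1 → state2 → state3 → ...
Step 0: [q0]110100 (head at position 0)
Step 1: δ(q0, 1) = (q0, 0, R)  ⊢  0[q0]10100 (head at position 1)
Step 2: δ(q0, 1) = (q0, 0, R)  ⊢  00[q0]0100 (head at position 2)
Step 3: δ(q0, 0) = (q0, 1, R)  ⊢  001[q0]100 (head at position 3)
Step 4: δ(q0, 1) = (q0, 0, R)  ⊢  0010[q0]00 (head at position 4)
Step 5: δ(q0, 0) = (q0, 1, R)  ⊢  00101[q0]0 (head at position 5)
Step 6: δ(q0, 0) = (q0, 1, R)  ⊢  001011[q0]□ (head at position 6)
Step 7: δ(q0, □) = (q1, □, L)  ⊢  00101[q1]1□ (head at position 5)
Reading off the states of these 8 configurations: q0 → q0 → q0 → q0 → q0 → q0 → q0 → q1

Final answer: q0 → q0 → q0 → q0 → q0 → q0 → q0 → q1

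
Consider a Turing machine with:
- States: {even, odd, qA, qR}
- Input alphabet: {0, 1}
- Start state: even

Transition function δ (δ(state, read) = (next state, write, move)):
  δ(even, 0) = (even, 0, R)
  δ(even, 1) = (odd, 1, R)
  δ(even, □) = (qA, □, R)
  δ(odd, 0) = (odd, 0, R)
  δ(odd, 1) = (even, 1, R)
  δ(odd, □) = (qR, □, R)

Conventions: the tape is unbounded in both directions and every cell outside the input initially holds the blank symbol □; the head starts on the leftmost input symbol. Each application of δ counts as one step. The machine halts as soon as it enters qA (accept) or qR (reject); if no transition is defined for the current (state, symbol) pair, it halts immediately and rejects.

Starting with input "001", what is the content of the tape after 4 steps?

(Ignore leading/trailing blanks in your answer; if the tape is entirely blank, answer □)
Step 0: [even]001 (head at position 0)
Step 1: δ(even, 0) = (even, 0, R)  ⊢  0[even]01 (head at position 1)
Step 2: δ(even, 0) = (even, 0, R)  ⊢  00[even]1 (head at position 2)
Step 3: δ(even, 1) = (odd, 1, R)  ⊢  001[odd]□ (head at position 3)
Step 4: δ(odd, □) = (qR, □, R)  ⊢  001□[qR]□ (head at position 4)
Tape after 4 steps (ignoring surrounding blanks): 001

Final answer: Tape: 001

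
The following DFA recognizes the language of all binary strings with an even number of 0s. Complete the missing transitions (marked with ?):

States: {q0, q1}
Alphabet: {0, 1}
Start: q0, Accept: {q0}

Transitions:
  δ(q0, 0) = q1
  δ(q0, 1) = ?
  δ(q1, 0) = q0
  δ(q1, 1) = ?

What each state remembers (consistent with the given transitions and accept states):
  q0: an even number of 0s has been read so far
  q1: an odd number of 0s has been read so far
Filling in the missing entries:
  δ(q0, 1): in q0 (an even number of 0s has been read so far), after reading 1 we have: an even number of 0s has been read so far → q0
  δ(q1, 1): in q1 (an odd number of 0s has been read so far), after reading 1 we have: an odd number of 0s has been read so far → q1

Final answer: δ(q0, 1) = q0; δ(q1, 1) = q1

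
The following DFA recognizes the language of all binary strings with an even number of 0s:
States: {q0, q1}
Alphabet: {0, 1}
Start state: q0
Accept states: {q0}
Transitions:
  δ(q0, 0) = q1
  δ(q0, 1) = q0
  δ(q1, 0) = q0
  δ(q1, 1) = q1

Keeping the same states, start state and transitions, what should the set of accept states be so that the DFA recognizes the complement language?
The DFA is complete (every state has a transition on every symbol), so the complement
is recognized by the same DFA with accepting and non-accepting states swapped.
Original accept states: {q0}
Complement accept states = All states - Original accept states
= {q0, q1} - {q0}
= {q1}
Complement language: strings with an ODD number of 0s

Final answer: {q1}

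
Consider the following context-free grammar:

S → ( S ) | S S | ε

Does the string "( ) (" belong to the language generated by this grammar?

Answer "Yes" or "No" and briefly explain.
Each production adds parentheses only in matched pairs (S → ( S )) or none at all, so every derived string has equally many '(' and ')'. The string ( ) ( has two '(' and one ')', so it cannot be derived.

Final answer: No - no valid derivation exists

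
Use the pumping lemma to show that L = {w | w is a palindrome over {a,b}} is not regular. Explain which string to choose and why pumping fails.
Language: L = {w | w is a palindrome over {a,b}} (strings that read the same forwards and backwards)
Step 1: Assume for contradiction that L is regular, with pumping length p.
Step 2: Choose s = a^p b a^p. Then s ∈ L (it reads the same forwards and backwards) and |s| ≥ p.
Step 3: Consider any decomposition s = xyz with |xy| ≤ p and |y| > 0. Since |xy| ≤ p and the first p symbols of s are all a's, y = a^k for some k with 1 ≤ k ≤ p.
Step 4: Pumping up (i = 2): xy²z = a^(p+k) b a^p. Its reverse is a^p b a^(p+k) ≠ a^(p+k) b a^p (the single b is no longer in the middle), so xy²z is not a palindrome and xy²z ∉ L.
This contradicts the pumping lemma, so L is not regular.

Final answer: Choose s = a^p b a^p. Since |xy| ≤ p, y = a^k with k ≥ 1. Then xy²z = a^(p+k) b a^p is not a palindrome, so ∉ L.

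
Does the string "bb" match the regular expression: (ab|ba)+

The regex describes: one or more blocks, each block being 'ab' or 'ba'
No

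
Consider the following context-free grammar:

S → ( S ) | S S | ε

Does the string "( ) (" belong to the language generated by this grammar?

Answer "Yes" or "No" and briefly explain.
Each production adds parentheses only in matched pairs (S → ( S )) or none at all, so every derived string has equally many '(' and ')'. The string ( ) ( has two '(' and one ')', so it cannot be derived.

Final answer: No - no valid derivation exists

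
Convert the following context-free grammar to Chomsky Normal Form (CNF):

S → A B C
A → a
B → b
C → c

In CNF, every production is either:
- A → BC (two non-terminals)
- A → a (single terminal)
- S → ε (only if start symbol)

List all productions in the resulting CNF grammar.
The grammar has no ε-productions or unit productions to eliminate.
A → a is already in CNF (single terminal) – keep it.
B → b is already in CNF (single terminal) – keep it.
C → c is already in CNF (single terminal) – keep it.
S → A B C has 3 symbols on the right: break it into binary productions S → A X0, X0 → B C.
Resulting CNF grammar (5 productions): A → a; B → b; C → c; S → A X0; X0 → B C

Final answer: A → a; B → b; C → c; S → A X0; X0 → B C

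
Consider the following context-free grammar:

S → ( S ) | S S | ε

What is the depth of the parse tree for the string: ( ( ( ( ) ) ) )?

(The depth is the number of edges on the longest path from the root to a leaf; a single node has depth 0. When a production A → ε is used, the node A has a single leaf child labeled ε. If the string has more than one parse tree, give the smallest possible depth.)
The string is 4 nested pairs. The shallowest parse tree applies S → ( S ) 4 times (one node per nested pair, each a child of the previous) and then S → ε in the middle.
S nodes at depths 0..4, ε leaf at depth 5; parentheses leaves are at depths 1..4.
(Using S → S S with an S → ε child anywhere only adds levels, so it cannot give a shallower tree.)
Depth = 5.

Final answer: 5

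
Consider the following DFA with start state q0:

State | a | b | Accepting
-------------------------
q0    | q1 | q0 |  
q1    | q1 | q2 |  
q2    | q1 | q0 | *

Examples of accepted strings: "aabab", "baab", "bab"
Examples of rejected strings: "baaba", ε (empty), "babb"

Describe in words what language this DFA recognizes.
strings over {a,b} ending with 'ab'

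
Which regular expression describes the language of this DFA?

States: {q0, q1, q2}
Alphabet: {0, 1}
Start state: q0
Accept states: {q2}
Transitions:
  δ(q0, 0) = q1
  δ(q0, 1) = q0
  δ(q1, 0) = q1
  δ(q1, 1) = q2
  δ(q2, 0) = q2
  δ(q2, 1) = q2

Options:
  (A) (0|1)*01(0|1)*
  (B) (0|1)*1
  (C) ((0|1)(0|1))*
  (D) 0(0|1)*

Testing sample strings against the DFA:
  '11' -> rejected
  '00100' -> accepted
  '11100' -> rejected
  '01000' -> accepted
Checking each option for a counterexample:
  (A) (0|1)*01(0|1)*: agrees with the DFA on all strings of length ≤ 4
  (B) (0|1)*1: '1' is rejected by the DFA but matches the regex → eliminated
  (C) ((0|1)(0|1))*: ε is rejected by the DFA but matches the regex → eliminated
  (D) 0(0|1)*: '0' is rejected by the DFA but matches the regex → eliminated
Only (A) (0|1)*01(0|1)* is consistent with the DFA.

Final answer: (A) (0|1)*01(0|1)*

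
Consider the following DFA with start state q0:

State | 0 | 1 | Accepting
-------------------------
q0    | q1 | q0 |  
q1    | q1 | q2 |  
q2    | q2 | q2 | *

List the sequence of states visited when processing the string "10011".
q0 → q0 → q1 → q1 → q2 → q2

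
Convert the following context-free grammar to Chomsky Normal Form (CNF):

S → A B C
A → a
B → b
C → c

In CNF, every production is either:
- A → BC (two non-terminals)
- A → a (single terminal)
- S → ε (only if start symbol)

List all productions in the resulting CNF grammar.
The grammar has no ε-productions or unit productions to eliminate.
A → a is already in CNF (single terminal) – keep it.
B → b is already in CNF (single terminal) – keep it.
C → c is already in CNF (single terminal) – keep it.
S → A B C has 3 symbols on the right: break it into binary productions S → A X0, X0 → B C.
Resulting CNF grammar (5 productions): A → a; B → b; C → c; S → A X0; X0 → B C

Final answer: A → a; B → b; C → c; S → A X0; X0 → B C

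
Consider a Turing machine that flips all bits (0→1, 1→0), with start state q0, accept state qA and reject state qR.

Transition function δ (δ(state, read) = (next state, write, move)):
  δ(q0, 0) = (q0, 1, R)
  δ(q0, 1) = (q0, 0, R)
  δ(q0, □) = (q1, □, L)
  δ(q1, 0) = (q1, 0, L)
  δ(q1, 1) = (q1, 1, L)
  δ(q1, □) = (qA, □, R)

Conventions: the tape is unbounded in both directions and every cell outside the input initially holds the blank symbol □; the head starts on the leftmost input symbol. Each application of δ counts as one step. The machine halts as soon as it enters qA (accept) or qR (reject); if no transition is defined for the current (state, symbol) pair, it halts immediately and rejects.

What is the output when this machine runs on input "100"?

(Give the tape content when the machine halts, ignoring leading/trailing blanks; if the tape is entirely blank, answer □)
Step 0: [q0]100 (head at position 0)
Step 1: δ(q0, 1) = (q0, 0, R)  ⊢  0[q0]00 (head at position 1)
Step 2: δ(q0, 0) = (q0, 1, R)  ⊢  01[q0]0 (head at position 2)
Step 3: δ(q0, 0) = (q0, 1, R)  ⊢  011[q0]□ (head at position 3)
Step 4: δ(q0, □) = (q1, □, L)  ⊢  01[q1]1□ (head at position 2)
Step 5: δ(q1, 1) = (q1, 1, L)  ⊢  0[q1]11□ (head at position 1)
Step 6: δ(q1, 1) = (q1, 1, L)  ⊢  [q1]011□ (head at position 0)
Step 7: δ(q1, 0) = (q1, 0, L)  ⊢  [q1]□011□ (head at position -1)
Step 8: δ(q1, □) = (qA, □, R)  ⊢  □[qA]011□ (head at position 0)
The machine is in qA, so it halts and accepts.
Tape content when halted (ignoring surrounding blanks): 011

Final answer: Output: 011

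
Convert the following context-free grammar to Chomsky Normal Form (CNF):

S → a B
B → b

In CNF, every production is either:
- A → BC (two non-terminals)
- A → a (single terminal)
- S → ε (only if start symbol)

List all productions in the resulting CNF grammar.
The grammar has no ε-productions or unit productions to eliminate.
S → a B has terminal a in a right-hand side of length ≥ 2: introduce T_a → a and use T_a in place of a.
B → b is already in CNF (single terminal) – keep it.
S → a B becomes S → T_a B.
Resulting CNF grammar (3 productions): T_a → a; B → b; S → T_a B

Final answer: T_a → a; B → b; S → T_a B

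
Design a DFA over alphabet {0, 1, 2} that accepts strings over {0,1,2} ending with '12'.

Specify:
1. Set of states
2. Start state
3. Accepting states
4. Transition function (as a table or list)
One valid DFA (any DFA recognizing the same language is acceptable):
States: {q0, q1, q2}
Start: q0
Accepting: {q2}
Transitions (accepting states marked with *):
State | 0 | 1 | 2 | Accepting
-----------------------------
q0    | q0 | q1 | q0 |  
q1    | q0 | q1 | q2 |  
q2    | q0 | q1 | q0 | *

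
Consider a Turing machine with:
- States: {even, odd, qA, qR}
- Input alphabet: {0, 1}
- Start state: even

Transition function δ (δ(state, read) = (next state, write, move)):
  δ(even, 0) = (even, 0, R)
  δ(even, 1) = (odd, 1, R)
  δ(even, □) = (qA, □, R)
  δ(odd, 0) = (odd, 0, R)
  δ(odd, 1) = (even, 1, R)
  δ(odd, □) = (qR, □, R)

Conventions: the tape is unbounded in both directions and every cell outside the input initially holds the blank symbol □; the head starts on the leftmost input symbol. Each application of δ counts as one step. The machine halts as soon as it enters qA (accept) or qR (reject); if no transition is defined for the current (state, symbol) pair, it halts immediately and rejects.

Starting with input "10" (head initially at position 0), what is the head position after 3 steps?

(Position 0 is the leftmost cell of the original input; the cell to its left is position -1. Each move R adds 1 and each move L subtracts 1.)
Step 0: [even]10 (head at position 0)
Step 1: δ(even, 1) = (odd, 1, R)  ⊢  1[odd]0 (head at position 1)
Step 2: δ(odd, 0) = (odd, 0, R)  ⊢  10[odd]□ (head at position 2)
Step 3: δ(odd, □) = (qR, □, R)  ⊢  10□[qR]□ (head at position 3)
Head position after 3 steps: 3

Final answer: Position 3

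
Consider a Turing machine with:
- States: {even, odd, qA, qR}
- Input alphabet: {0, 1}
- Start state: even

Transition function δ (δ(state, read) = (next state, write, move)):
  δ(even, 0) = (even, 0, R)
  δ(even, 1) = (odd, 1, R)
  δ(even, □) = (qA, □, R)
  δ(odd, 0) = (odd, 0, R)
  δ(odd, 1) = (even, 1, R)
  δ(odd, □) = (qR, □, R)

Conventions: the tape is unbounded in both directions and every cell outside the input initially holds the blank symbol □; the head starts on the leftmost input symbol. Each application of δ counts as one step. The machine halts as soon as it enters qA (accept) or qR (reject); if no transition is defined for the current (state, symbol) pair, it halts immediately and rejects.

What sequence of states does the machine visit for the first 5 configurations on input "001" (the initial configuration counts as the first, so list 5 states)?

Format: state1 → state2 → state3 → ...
Step 0: [even]001 (head at position 0)
Step 1: δ(even, 0) = (even, 0, R)  ⊢  0[even]01 (head at position 1)
Step 2: δ(even, 0) = (even, 0, R)  ⊢  00[even]1 (head at position 2)
Step 3: δ(even, 1) = (odd, 1, R)  ⊢  001[odd]□ (head at position 3)
Step 4: δ(odd, □) = (qR, □, R)  ⊢  001□[qR]□ (head at position 4)
Reading off the states of these 5 configurations: even → even → even → odd → qR

Final answer: even → even → even → odd → qR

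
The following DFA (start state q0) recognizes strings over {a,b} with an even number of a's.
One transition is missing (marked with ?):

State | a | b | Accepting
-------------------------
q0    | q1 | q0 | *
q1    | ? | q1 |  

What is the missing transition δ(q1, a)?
q0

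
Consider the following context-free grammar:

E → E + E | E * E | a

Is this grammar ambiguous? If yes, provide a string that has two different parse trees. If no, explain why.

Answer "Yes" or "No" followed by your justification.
Two different leftmost derivations of a + a * a:
  (1) E ⇒ E + E ⇒ a + E ⇒ a + E * E ⇒ a + a * E ⇒ a + a * a   (tree groups a + (a * a))
  (2) E ⇒ E * E ⇒ E + E * E ⇒ a + E * E ⇒ a + a * E ⇒ a + a * a   (tree groups (a + a) * a)
Two distinct leftmost derivations = two distinct parse trees, so the grammar is ambiguous.

Final answer: Yes - the string 'a + a * a' has two distinct leftmost derivations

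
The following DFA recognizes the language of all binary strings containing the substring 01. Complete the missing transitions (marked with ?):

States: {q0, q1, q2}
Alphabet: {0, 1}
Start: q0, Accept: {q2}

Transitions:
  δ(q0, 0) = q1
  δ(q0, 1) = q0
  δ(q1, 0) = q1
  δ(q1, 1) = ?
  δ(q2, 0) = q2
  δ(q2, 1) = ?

What each state remembers (consistent with the given transitions and accept states):
  q0: 01 not seen yet and the last symbol was not 0
  q1: 01 not seen yet and the last symbol was 0
  q2: the substring 01 has already been seen
Filling in the missing entries:
  δ(q1, 1): in q1 (01 not seen yet and the last symbol was 0), after reading 1 we have: the substring 01 has already been seen → q2
  δ(q2, 1): in q2 (the substring 01 has already been seen), after reading 1 we have: the substring 01 has already been seen → q2

Final answer: δ(q1, 1) = q2; δ(q2, 1) = q2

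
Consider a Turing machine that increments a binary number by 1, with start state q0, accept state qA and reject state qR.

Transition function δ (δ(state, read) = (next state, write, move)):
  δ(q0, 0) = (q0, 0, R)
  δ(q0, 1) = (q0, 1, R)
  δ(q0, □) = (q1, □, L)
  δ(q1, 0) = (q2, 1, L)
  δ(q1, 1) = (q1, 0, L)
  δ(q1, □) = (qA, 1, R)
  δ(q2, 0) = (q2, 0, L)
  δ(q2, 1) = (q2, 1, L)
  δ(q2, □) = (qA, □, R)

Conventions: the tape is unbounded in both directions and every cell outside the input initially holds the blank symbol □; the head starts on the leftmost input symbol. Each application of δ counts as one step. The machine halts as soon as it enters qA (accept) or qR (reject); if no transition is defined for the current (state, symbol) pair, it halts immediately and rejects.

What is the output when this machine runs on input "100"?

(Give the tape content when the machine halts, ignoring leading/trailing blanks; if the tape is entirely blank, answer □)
Step 0: [q0]100 (head at position 0)
Step 1: δ(q0, 1) = (q0, 1, R)  ⊢  1[q0]00 (head at position 1)
Step 2: δ(q0, 0) = (q0, 0, R)  ⊢  10[q0]0 (head at position 2)
Step 3: δ(q0, 0) = (q0, 0, R)  ⊢  100[q0]□ (head at position 3)
Step 4: δ(q0, □) = (q1, □, L)  ⊢  10[q1]0□ (head at position 2)
Step 5: δ(q1, 0) = (q2, 1, L)  ⊢  1[q2]01□ (head at position 1)
Step 6: δ(q2, 0) = (q2, 0, L)  ⊢  [q2]101□ (head at position 0)
Step 7: δ(q2, 1) = (q2, 1, L)  ⊢  [q2]□101□ (head at position -1)
Step 8: δ(q2, □) = (qA, □, R)  ⊢  □[qA]101□ (head at position 0)
The machine is in qA, so it halts and accepts.
Tape content when halted (ignoring surrounding blanks): 101

Final answer: Output: 101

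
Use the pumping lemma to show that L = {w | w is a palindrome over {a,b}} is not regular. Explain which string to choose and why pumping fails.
Language: L = {w | w is a palindrome over {a,b}} (strings that read the same forwards and backwards)
Step 1: Assume for contradiction that L is regular, with pumping length p.
Step 2: Choose s = a^p b a^p. Then s ∈ L (it reads the same forwards and backwards) and |s| ≥ p.
Step 3: Consider any decomposition s = xyz with |xy| ≤ p and |y| > 0. Since |xy| ≤ p and the first p symbols of s are all a's, y = a^k for some k with 1 ≤ k ≤ p.
Step 4: Pumping up (i = 2): xy²z = a^(p+k) b a^p. Its reverse is a^p b a^(p+k) ≠ a^(p+k) b a^p (the single b is no longer in the middle), so xy²z is not a palindrome and xy²z ∉ L.
This contradicts the pumping lemma, so L is not regular.

Final answer: Choose s = a^p b a^p. Since |xy| ≤ p, y = a^k with k ≥ 1. Then xy²z = a^(p+k) b a^p is not a palindrome, so ∉ L.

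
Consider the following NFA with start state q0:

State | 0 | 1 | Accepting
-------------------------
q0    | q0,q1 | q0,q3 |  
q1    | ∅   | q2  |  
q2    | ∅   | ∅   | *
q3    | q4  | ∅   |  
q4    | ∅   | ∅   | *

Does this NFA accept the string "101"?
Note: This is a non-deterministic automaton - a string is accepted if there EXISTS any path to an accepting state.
Track the set of states the NFA could be in: start {q0}
Read '1': {q0} → {q0, q3}
Read '0': {q0, q3} → {q0, q1, q4}
Read '1': {q0, q1, q4} → {q0, q2, q3}
Final set {q0, q2, q3} contains accepting state(s) {q2} → accepted.

Final answer: Yes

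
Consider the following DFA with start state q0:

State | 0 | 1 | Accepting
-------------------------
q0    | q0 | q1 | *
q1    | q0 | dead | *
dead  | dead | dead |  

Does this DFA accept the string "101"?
Start in q0.
Read '1': q0 → q1
Read '0': q1 → q0
Read '1': q0 → q1
Final state q1 is accepting, so the string is accepted.

Final answer: Yes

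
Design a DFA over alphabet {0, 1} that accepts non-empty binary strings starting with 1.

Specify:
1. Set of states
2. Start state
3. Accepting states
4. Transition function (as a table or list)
One valid DFA (any DFA recognizing the same language is acceptable):
States: {q0, q1, q2}
Start: q0
Accepting: {q1}
Transitions (accepting states marked with *):
State | 0 | 1 | Accepting
-------------------------
q0    | q2 | q1 |  
q1    | q1 | q1 | *
q2    | q2 | q2 |  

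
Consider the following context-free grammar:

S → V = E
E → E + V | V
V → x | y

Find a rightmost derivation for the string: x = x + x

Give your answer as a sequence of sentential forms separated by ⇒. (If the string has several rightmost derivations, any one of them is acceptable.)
Start with S.
Step 1: the rightmost non-terminal is S; apply S → V = E:  V = E
Step 2: the rightmost non-terminal is E; apply E → E + V:  V = E + V
Step 3: the rightmost non-terminal is V; apply V → x:  V = E + x
Step 4: the rightmost non-terminal is E; apply E → V:  V = V + x
Step 5: the rightmost non-terminal is V; apply V → x:  V = x + x
Step 6: the rightmost non-terminal is V; apply V → x:  x = x + x

Final answer: S ⇒ V = E ⇒ V = E + V ⇒ V = E + x ⇒ V = V + x ⇒ V = x + x ⇒ x = x + x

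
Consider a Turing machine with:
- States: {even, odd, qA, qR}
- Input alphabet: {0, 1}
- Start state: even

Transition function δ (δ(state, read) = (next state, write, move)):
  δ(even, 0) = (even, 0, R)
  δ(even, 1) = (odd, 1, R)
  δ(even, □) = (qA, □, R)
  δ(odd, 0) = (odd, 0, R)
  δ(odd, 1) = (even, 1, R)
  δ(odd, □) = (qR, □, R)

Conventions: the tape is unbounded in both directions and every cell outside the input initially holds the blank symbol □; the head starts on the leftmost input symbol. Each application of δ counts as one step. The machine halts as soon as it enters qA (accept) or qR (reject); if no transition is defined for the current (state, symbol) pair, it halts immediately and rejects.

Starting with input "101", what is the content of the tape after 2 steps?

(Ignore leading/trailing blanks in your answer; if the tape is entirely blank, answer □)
Step 0: [even]101 (head at position 0)
Step 1: δ(even, 1) = (odd, 1, R)  ⊢  1[odd]01 (head at position 1)
Step 2: δ(odd, 0) = (odd, 0, R)  ⊢  10[odd]1 (head at position 2)
Tape after 2 steps (ignoring surrounding blanks): 101

Final answer: Tape: 101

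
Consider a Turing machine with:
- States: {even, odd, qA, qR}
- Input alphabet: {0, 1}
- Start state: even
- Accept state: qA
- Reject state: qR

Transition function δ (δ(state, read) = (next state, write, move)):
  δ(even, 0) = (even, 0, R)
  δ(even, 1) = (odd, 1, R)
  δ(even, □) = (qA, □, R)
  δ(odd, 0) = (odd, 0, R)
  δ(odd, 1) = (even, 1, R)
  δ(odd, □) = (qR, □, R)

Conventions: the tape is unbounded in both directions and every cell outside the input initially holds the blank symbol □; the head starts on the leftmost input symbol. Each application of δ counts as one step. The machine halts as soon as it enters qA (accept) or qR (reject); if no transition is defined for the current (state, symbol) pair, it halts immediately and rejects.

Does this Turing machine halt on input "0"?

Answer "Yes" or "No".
Step 0: [even]0 (head at position 0)
Step 1: δ(even, 0) = (even, 0, R)  ⊢  0[even]□ (head at position 1)
Step 2: δ(even, □) = (qA, □, R)  ⊢  0□[qA]□ (head at position 2)
The machine is in qA, so it halts and accepts.
It halts after 2 steps.

Final answer: Yes - halts after 2 steps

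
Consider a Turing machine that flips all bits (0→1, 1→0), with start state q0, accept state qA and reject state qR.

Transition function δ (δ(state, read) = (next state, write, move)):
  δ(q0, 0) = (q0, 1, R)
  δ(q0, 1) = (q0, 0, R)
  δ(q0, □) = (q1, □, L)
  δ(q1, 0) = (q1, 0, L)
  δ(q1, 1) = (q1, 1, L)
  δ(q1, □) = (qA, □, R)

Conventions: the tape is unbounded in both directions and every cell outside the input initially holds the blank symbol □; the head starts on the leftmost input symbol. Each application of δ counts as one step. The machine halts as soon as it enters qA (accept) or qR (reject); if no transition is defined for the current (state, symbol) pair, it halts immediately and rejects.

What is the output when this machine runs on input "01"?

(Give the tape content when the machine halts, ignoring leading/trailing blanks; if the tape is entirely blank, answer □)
Step 0: [q0]01 (head at position 0)
Step 1: δ(q0, 0) = (q0, 1, R)  ⊢  1[q0]1 (head at position 1)
Step 2: δ(q0, 1) = (q0, 0, R)  ⊢  10[q0]□ (head at position 2)
Step 3: δ(q0, □) = (q1, □, L)  ⊢  1[q1]0□ (head at position 1)
Step 4: δ(q1, 0) = (q1, 0, L)  ⊢  [q1]10□ (head at position 0)
Step 5: δ(q1, 1) = (q1, 1, L)  ⊢  [q1]□10□ (head at position -1)
Step 6: δ(q1, □) = (qA, □, R)  ⊢  □[qA]10□ (head at position 0)
The machine is in qA, so it halts and accepts.
Tape content when halted (ignoring surrounding blanks): 10

Final answer: Output: 10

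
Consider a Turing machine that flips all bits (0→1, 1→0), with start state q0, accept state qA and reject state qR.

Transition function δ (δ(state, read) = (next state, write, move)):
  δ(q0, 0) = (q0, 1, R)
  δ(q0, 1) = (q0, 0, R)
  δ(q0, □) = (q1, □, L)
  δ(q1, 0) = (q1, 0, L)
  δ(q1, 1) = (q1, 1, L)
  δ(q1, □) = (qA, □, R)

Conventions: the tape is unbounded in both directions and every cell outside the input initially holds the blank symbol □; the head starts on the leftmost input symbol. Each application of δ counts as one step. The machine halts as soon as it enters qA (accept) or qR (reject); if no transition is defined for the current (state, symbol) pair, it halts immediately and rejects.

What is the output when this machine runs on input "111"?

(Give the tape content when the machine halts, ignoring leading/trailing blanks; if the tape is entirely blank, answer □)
Step 0: [q0]111 (head at position 0)
Step 1: δ(q0, 1) = (q0, 0, R)  ⊢  0[q0]11 (head at position 1)
Step 2: δ(q0, 1) = (q0, 0, R)  ⊢  00[q0]1 (head at position 2)
Step 3: δ(q0, 1) = (q0, 0, R)  ⊢  000[q0]□ (head at position 3)
Step 4: δ(q0, □) = (q1, □, L)  ⊢  00[q1]0□ (head at position 2)
Step 5: δ(q1, 0) = (q1, 0, L)  ⊢  0[q1]00□ (head at position 1)
Step 6: δ(q1, 0) = (q1, 0, L)  ⊢  [q1]000□ (head at position 0)
Step 7: δ(q1, 0) = (q1, 0, L)  ⊢  [q1]□000□ (head at position -1)
Step 8: δ(q1, □) = (qA, □, R)  ⊢  □[qA]000□ (head at position 0)
The machine is in qA, so it halts and accepts.
Tape content when halted (ignoring surrounding blanks): 000

Final answer: Output: 000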